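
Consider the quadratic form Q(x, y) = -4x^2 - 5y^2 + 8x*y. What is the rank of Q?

The associated matrix is A = [[-4, 4], [4, -5]].
Applying the same elementary operations to the rows and columns of A produces a congruent diagonal matrix with entries -4, -1.
Counting signs: 2 negative.
The rank is the number of nonzero pivots: 2.

2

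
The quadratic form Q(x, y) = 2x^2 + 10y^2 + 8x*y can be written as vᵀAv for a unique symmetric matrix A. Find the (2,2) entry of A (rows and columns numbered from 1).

10

The coefficient of y^2 in Q is 10, and that is exactly A[2,2].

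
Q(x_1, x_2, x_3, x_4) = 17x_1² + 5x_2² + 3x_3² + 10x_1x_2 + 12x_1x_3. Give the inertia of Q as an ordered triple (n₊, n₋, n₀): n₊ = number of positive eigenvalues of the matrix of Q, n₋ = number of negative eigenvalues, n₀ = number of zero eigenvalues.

(2, 0, 2)

Write A = [[17, 5, 6, 0], [5, 5, 0, 0], [6, 0, 3, 0], [0, 0, 0, 0]].
Symmetric row and column elimination reduces A to a congruent diagonal form with pivots 17, 60/17, 0, 0.
Counting signs: 2 positive, 2 zero.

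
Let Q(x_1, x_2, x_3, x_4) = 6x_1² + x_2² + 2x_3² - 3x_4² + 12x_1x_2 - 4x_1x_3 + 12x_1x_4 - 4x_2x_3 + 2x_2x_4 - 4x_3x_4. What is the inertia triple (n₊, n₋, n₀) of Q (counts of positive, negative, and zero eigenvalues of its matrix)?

The symmetric matrix is A = [[6, 6, -2, 6], [6, 1, -2, 1], [-2, -2, 2, -2], [6, 1, -2, -3]].
An LDLᵀ factorisation of A has diagonal entries 6, -5, 4/3, -4.
Counting signs: 2 positive, 2 negative.

(2, 2, 0)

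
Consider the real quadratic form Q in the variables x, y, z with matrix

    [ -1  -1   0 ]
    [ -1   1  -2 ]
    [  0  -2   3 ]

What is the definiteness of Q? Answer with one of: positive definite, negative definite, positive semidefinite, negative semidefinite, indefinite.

indefinite

Congruent diagonalization of A (simultaneous row and column reduction) yields pivots -1, 2, 1.
Counting signs: 2 positive, 1 negative.
Hence Q is indefinite.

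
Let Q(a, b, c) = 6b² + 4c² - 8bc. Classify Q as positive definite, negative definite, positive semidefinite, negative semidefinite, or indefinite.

The associated matrix is A = [[0, 0, 0], [0, 6, -4], [0, -4, 4]].
Row-reducing A symmetrically gives the diagonal entries 0, 6, 4/3.
That gives 2 positive, 1 zero pivots.
Hence Q is positive semidefinite.

positive semidefinite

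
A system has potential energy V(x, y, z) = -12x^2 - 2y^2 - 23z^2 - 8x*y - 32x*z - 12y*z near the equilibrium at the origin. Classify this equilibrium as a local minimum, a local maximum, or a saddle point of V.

local maximum

The Hessian at the origin is H = [[-24, -8, -32], [-8, -4, -12], [-32, -12, -46]].
Congruent diagonalization of H (simultaneous row and column reduction) yields pivots -24, -4/3, -2.
So there are 3 negative pivots.
H is negative definite, so the origin is a strict local maximum.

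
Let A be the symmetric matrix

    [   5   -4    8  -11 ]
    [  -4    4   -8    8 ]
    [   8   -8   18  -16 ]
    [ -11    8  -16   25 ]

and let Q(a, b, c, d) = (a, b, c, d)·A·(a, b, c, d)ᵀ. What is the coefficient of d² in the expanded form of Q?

The coefficient of d² is the diagonal entry A[4,4] = 25.

25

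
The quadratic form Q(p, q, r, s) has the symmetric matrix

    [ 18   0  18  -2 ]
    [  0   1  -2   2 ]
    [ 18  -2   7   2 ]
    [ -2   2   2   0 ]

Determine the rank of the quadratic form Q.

Congruent diagonalization of A (simultaneous row and column reduction) yields pivots 18, 1, -15, 2/45.
So there are 3 positive, 1 negative pivots.
The rank is the number of nonzero pivots: 4.

4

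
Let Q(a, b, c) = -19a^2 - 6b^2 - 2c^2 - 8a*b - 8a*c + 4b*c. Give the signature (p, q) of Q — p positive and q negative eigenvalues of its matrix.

The symmetric matrix is A = [[-19, -4, -4], [-4, -6, 2], [-4, 2, -2]].
Row-reducing A symmetrically gives the diagonal entries -19, -98/19, 20/49.
That gives 1 positive, 2 negative pivots.

(1, 2)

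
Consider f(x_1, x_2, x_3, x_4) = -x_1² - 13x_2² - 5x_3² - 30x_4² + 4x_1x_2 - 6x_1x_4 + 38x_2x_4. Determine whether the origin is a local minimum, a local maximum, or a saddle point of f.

The Hessian at the origin is H = [[-2, 4, 0, -6], [4, -26, 0, 38], [0, 0, -10, 0], [-6, 38, 0, -60]].
Congruent diagonalization of H (simultaneous row and column reduction) yields pivots -2, -18, -10, -40/9.
Counting signs: 4 negative.
H is negative definite, so the origin is a strict local maximum.

local maximum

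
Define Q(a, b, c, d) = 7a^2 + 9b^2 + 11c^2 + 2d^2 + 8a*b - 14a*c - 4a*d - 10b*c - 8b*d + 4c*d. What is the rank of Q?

The associated matrix is A = [[7, 4, -7, -2], [4, 9, -5, -4], [-7, -5, 11, 2], [-2, -4, 2, 2]].
Symmetric row and column elimination reduces A to a congruent diagonal form with pivots 7, 47/7, 181/47, 30/181.
That gives 4 positive pivots.
The rank is the number of nonzero pivots: 4.

4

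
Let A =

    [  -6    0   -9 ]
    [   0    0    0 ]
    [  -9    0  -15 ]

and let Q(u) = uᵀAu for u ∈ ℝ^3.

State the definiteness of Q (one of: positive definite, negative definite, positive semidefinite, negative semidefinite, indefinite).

negative semidefinite

Symmetric row and column elimination reduces A to a congruent diagonal form with pivots -6, 0, -3/2.
Counting signs: 2 negative, 1 zero.
Hence Q is negative semidefinite.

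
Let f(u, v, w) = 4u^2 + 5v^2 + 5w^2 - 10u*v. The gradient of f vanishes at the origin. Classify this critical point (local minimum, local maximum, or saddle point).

saddle point

The Hessian at the origin is H = [[8, -10, 0], [-10, 10, 0], [0, 0, 10]].
An LDLᵀ factorisation of H has diagonal entries 8, -5/2, 10.
Counting signs: 2 positive, 1 negative.
H is indefinite, so the origin is a saddle point.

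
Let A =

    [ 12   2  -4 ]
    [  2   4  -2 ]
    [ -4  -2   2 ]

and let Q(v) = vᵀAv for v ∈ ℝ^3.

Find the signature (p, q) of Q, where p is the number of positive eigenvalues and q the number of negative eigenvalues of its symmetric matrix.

(3, 0)

Congruent diagonalization of A (simultaneous row and column reduction) yields pivots 12, 11/3, 2/11.
So there are 3 positive pivots.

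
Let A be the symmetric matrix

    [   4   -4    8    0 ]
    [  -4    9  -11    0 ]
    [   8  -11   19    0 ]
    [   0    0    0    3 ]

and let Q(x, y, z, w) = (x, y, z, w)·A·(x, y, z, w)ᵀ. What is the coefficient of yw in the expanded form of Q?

0

The coefficient of yw is A[2,4] + A[4,2] = 2·0 = 0.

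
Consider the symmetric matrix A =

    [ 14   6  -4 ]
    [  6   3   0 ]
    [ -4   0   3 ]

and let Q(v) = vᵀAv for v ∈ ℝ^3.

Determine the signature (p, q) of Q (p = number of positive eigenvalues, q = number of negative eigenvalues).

(2, 1)

Congruent diagonalization of A (simultaneous row and column reduction) yields pivots 14, 3/7, -5.
That gives 2 positive, 1 negative pivots.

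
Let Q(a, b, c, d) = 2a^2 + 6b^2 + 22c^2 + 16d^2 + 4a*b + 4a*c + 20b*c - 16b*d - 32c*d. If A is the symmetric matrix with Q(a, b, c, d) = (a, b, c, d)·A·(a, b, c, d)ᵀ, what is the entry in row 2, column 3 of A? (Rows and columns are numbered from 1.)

10

The coefficient of b·c in Q is 20. For a symmetric A this equals A[2,3] + A[3,2] = 2·A[2,3].
So A[2,3] = 20/2 = 10.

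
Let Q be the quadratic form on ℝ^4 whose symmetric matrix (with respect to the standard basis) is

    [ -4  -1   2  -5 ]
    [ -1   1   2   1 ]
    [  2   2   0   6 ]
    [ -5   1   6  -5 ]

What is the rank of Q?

Applying the same elementary operations to the rows and columns of A produces a congruent diagonal matrix with entries -4, 5/4, -4/5, -2.
So there are 1 positive, 3 negative pivots.
The rank is the number of nonzero pivots: 4.

4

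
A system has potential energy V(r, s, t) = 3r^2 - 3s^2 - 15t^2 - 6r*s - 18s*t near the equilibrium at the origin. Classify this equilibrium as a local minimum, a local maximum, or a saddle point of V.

The Hessian at the origin is H = [[6, -6, 0], [-6, -6, -18], [0, -18, -30]].
An LDLᵀ factorisation of H has diagonal entries 6, -12, -3.
That gives 1 positive, 2 negative pivots.
H is indefinite, so the origin is a saddle point.

saddle point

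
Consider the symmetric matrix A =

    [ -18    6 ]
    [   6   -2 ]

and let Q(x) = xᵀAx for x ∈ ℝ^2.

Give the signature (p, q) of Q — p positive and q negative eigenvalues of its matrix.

(0, 1)

Congruent diagonalization of A (simultaneous row and column reduction) yields pivots -18, 0.
Counting signs: 1 negative, 1 zero.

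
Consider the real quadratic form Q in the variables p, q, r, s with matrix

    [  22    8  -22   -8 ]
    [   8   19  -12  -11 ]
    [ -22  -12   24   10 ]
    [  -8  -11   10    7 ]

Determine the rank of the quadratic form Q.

Applying the same elementary operations to the rows and columns of A produces a congruent diagonal matrix with entries 22, 177/11, 178/177, 2/89.
So there are 4 positive pivots.
The rank is the number of nonzero pivots: 4.

4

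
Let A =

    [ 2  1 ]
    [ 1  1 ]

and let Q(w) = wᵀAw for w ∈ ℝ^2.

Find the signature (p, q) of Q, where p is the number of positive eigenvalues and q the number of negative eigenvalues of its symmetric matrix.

(2, 0)

Congruent diagonalization of A (simultaneous row and column reduction) yields pivots 2, 1/2.
That gives 2 positive pivots.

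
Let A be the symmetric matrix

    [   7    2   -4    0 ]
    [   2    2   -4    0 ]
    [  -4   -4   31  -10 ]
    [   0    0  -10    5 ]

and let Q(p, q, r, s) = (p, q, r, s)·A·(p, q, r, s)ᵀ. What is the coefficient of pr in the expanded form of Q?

-8

The coefficient of pr is A[1,3] + A[3,1] = 2·(-4) = -8.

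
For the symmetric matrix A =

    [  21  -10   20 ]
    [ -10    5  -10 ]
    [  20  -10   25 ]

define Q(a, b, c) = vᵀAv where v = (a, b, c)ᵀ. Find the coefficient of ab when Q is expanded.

-20

The coefficient of ab is A[1,2] + A[2,1] = 2·(-10) = -20.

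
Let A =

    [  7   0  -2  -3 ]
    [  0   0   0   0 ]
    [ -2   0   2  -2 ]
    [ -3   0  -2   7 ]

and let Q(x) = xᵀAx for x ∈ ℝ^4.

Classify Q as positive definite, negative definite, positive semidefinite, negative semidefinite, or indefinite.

positive semidefinite

Symmetric row and column elimination reduces A to a congruent diagonal form with pivots 7, 0, 10/7, 0.
Counting signs: 2 positive, 2 zero.
Hence Q is positive semidefinite.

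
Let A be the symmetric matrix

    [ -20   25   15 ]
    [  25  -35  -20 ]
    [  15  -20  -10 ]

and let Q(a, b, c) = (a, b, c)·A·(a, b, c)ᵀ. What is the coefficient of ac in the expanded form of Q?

The coefficient of ac is A[1,3] + A[3,1] = 2·15 = 30.

30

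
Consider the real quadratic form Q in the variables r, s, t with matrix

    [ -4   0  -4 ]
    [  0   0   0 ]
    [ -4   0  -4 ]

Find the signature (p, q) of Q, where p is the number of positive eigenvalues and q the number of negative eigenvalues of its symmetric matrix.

(0, 1)

Applying the same elementary operations to the rows and columns of A produces a congruent diagonal matrix with entries -4, 0, 0.
So there are 1 negative, 2 zero pivots.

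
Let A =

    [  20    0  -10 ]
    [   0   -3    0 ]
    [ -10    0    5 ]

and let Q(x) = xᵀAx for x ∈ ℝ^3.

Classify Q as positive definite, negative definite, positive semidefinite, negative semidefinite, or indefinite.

indefinite

Row-reducing A symmetrically gives the diagonal entries 20, -3, 0.
That gives 1 positive, 1 negative, 1 zero pivots.
Hence Q is indefinite.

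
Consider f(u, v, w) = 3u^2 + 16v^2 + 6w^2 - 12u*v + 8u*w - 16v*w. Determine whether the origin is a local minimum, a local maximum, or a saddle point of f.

local minimum

The Hessian at the origin is H = [[6, -12, 8], [-12, 32, -16], [8, -16, 12]].
Symmetric row and column elimination reduces H to a congruent diagonal form with pivots 6, 8, 4/3.
So there are 3 positive pivots.
H is positive definite, so the origin is a strict local minimum.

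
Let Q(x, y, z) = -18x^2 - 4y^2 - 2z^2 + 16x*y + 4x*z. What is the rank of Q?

Write A = [[-18, 8, 2], [8, -4, 0], [2, 0, -2]].
Congruent diagonalization of A (simultaneous row and column reduction) yields pivots -18, -4/9, 0.
Counting signs: 2 negative, 1 zero.
The rank is the number of nonzero pivots: 2.

2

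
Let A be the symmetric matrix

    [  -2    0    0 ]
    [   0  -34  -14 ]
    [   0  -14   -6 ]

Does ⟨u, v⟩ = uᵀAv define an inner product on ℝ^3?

Applying the same elementary operations to the rows and columns of A produces a congruent diagonal matrix with entries -2, -34, -4/17.
So there are 3 negative pivots.
Hence Q is negative definite.
⟨·,·⟩ is an inner product exactly when A is positive definite.

no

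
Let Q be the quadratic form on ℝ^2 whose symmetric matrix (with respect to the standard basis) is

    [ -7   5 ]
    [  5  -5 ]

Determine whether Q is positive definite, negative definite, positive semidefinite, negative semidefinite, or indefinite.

negative definite

For the 2×2 matrix [[-7, 5], [5, -5]]: det = -7·-5 − (5)² = 10, trace = -12.
det > 0 so both eigenvalues share the sign of the trace; trace = -12 < 0 ⇒ both negative.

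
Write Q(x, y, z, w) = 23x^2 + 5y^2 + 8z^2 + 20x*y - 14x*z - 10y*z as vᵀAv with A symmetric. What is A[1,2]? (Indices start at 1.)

10

The coefficient of x·y in Q is 20. For a symmetric A this equals A[1,2] + A[2,1] = 2·A[1,2].
So A[1,2] = 20/2 = 10.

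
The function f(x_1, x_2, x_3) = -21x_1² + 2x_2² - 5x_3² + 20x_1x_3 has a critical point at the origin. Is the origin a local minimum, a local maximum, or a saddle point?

saddle point

The Hessian at the origin is H = [[-42, 0, 20], [0, 4, 0], [20, 0, -10]].
Congruent diagonalization of H (simultaneous row and column reduction) yields pivots -42, 4, -10/21.
Counting signs: 1 positive, 2 negative.
H is indefinite, so the origin is a saddle point.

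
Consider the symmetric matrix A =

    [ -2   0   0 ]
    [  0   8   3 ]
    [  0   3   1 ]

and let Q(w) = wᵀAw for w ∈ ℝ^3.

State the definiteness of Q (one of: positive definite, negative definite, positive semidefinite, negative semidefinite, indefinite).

Applying the same elementary operations to the rows and columns of A produces a congruent diagonal matrix with entries -2, 8, -1/8.
So there are 1 positive, 2 negative pivots.
Hence Q is indefinite.

indefinite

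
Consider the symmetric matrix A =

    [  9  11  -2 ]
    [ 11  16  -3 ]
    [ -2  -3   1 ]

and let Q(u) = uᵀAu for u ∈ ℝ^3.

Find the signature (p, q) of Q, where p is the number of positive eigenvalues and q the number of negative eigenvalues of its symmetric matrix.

Applying the same elementary operations to the rows and columns of A produces a congruent diagonal matrix with entries 9, 23/9, 10/23.
Counting signs: 3 positive.

(3, 0)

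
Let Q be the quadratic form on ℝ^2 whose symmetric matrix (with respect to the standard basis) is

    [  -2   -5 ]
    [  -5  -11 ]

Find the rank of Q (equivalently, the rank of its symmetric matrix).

Symmetric row and column elimination reduces A to a congruent diagonal form with pivots -2, 3/2.
So there are 1 positive, 1 negative pivots.
The rank is the number of nonzero pivots: 2.

2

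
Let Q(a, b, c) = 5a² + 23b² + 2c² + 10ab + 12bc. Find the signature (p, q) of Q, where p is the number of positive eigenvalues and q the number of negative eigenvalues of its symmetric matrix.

(2, 0)

Write A = [[5, 5, 0], [5, 23, 6], [0, 6, 2]].
Congruent diagonalization of A (simultaneous row and column reduction) yields pivots 5, 18, 0.
So there are 2 positive, 1 zero pivots.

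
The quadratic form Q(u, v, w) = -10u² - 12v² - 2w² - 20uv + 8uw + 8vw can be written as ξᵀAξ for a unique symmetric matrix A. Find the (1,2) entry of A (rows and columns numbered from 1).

-10

The coefficient of u·v in Q is -20. For a symmetric A this equals A[1,2] + A[2,1] = 2·A[1,2].
So A[1,2] = -20/2 = -10.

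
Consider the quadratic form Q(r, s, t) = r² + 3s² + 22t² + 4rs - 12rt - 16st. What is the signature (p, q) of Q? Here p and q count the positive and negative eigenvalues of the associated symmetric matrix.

Write A = [[1, 2, -6], [2, 3, -8], [-6, -8, 22]].
Symmetric row and column elimination reduces A to a congruent diagonal form with pivots 1, -1, 2.
So there are 2 positive, 1 negative pivots.

(2, 1)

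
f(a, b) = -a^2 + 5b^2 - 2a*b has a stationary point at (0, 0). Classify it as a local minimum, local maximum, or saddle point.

saddle point

The Hessian at the origin is H = [[-2, -2], [-2, 10]].
det H = -2·10 − (-2)² = -24 < 0, so H is indefinite.
Therefore the origin is a saddle point.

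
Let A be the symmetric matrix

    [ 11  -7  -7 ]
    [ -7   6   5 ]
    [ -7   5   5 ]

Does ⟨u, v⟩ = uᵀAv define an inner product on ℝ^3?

yes

Row-reducing A symmetrically gives the diagonal entries 11, 17/11, 6/17.
Counting signs: 3 positive.
Hence Q is positive definite.
⟨·,·⟩ is an inner product exactly when A is positive definite.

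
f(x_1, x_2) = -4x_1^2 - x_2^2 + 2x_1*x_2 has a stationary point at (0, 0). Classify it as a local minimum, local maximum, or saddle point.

The Hessian at the origin is H = [[-8, 2], [2, -2]].
det H = -8·-2 − (2)² = 12 > 0 and H[1,1] = -8 < 0, so H is negative definite.
Therefore the origin is a local maximum.

local maximum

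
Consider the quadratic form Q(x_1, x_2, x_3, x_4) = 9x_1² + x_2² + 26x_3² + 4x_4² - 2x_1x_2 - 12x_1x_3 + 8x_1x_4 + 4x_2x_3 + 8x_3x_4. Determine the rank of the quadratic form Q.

4

The associated matrix is A = [[9, -1, -6, 4], [-1, 1, 2, 0], [-6, 2, 26, 4], [4, 0, 4, 4]].
Row-reducing A symmetrically gives the diagonal entries 9, 8/9, 20, 1/5.
That gives 4 positive pivots.
The rank is the number of nonzero pivots: 4.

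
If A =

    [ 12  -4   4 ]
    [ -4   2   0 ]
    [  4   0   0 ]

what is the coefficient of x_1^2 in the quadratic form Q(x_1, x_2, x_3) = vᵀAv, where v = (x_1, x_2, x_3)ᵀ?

12

The coefficient of x_1^2 is the diagonal entry A[1,1] = 12.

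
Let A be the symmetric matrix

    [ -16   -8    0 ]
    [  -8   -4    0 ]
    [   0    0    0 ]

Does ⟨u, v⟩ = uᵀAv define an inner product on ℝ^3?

no

Symmetric row and column elimination reduces A to a congruent diagonal form with pivots -16, 0, 0.
So there are 1 negative, 2 zero pivots.
Hence Q is negative semidefinite.
⟨·,·⟩ is an inner product exactly when A is positive definite.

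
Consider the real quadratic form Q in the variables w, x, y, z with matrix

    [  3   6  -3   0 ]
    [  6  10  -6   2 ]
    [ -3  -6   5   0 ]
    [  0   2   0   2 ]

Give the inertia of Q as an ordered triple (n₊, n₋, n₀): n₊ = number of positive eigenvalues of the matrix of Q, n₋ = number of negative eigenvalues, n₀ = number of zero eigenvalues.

(3, 1, 0)

Applying the same elementary operations to the rows and columns of A produces a congruent diagonal matrix with entries 3, -2, 2, 4.
Counting signs: 3 positive, 1 negative.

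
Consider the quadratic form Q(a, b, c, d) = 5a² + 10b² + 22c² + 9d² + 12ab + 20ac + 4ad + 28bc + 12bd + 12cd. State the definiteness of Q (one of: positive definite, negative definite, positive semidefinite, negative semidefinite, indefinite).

positive definite

Write A = [[5, 6, 10, 2], [6, 10, 14, 6], [10, 14, 22, 6], [2, 6, 6, 9]].
An LDLᵀ factorisation of A has diagonal entries 5, 14/5, 4/7, 3.
So there are 4 positive pivots.
Hence Q is positive definite.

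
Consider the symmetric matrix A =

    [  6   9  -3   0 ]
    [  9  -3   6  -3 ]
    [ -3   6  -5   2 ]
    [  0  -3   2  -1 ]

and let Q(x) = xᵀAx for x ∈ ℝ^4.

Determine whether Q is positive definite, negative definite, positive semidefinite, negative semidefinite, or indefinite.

An LDLᵀ factorisation of A has diagonal entries 6, -33/2, 2/11, -1/2.
That gives 2 positive, 2 negative pivots.
Hence Q is indefinite.

indefinite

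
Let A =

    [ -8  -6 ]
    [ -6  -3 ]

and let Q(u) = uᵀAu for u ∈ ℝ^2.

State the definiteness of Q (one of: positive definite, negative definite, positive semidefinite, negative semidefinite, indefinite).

indefinite

For the 2×2 matrix [[-8, -6], [-6, -3]]: det = -8·-3 − (-6)² = -12, trace = -11.
det < 0 so the eigenvalues have opposite signs; the form is indefinite.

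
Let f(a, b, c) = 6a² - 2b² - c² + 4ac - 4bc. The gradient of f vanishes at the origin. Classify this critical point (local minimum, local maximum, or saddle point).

The Hessian at the origin is H = [[12, 0, 4], [0, -4, -4], [4, -4, -2]].
Symmetric row and column elimination reduces H to a congruent diagonal form with pivots 12, -4, 2/3.
That gives 2 positive, 1 negative pivots.
H is indefinite, so the origin is a saddle point.

saddle point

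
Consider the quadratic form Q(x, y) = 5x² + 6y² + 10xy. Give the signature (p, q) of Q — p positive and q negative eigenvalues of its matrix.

The symmetric matrix is A = [[5, 5], [5, 6]].
Congruent diagonalization of A (simultaneous row and column reduction) yields pivots 5, 1.
So there are 2 positive pivots.

(2, 0)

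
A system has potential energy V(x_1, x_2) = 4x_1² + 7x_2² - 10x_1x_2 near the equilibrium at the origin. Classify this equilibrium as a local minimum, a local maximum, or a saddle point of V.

The Hessian at the origin is H = [[8, -10], [-10, 14]].
det H = 8·14 − (-10)² = 12 > 0 and H[1,1] = 8 > 0, so H is positive definite.
Therefore the origin is a local minimum.

local minimum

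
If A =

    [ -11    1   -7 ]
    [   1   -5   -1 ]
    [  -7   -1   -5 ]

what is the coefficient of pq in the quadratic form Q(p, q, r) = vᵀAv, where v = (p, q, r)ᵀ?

The coefficient of pq is A[1,2] + A[2,1] = 2·1 = 2.

2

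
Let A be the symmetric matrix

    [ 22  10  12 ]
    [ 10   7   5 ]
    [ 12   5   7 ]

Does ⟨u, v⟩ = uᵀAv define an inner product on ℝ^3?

Congruent diagonalization of A (simultaneous row and column reduction) yields pivots 22, 27/11, 10/27.
That gives 3 positive pivots.
Hence Q is positive definite.
⟨·,·⟩ is an inner product exactly when A is positive definite.

yes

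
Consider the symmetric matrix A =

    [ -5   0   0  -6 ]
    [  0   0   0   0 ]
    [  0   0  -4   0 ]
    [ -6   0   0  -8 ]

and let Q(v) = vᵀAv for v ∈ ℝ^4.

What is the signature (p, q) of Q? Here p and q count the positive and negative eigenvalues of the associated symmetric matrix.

(0, 3)

Symmetric row and column elimination reduces A to a congruent diagonal form with pivots -5, 0, -4, -4/5.
Counting signs: 3 negative, 1 zero.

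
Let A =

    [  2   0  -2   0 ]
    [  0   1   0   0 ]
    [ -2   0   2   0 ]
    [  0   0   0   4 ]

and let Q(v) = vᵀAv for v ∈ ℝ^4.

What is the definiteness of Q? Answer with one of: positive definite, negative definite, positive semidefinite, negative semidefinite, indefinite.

Congruent diagonalization of A (simultaneous row and column reduction) yields pivots 2, 1, 0, 4.
Counting signs: 3 positive, 1 zero.
Hence Q is positive semidefinite.

positive semidefinite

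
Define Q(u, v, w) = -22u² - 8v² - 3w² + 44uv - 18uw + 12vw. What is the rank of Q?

3

The associated matrix is A = [[-22, 22, -9], [22, -8, 6], [-9, 6, -3]].
Symmetric row and column elimination reduces A to a congruent diagonal form with pivots -22, 14, 3/77.
That gives 2 positive, 1 negative pivots.
The rank is the number of nonzero pivots: 3.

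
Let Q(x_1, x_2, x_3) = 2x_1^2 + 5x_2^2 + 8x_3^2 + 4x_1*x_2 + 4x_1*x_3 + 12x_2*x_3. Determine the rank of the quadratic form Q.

The associated matrix is A = [[2, 2, 2], [2, 5, 6], [2, 6, 8]].
An LDLᵀ factorisation of A has diagonal entries 2, 3, 2/3.
That gives 3 positive pivots.
The rank is the number of nonzero pivots: 3.

3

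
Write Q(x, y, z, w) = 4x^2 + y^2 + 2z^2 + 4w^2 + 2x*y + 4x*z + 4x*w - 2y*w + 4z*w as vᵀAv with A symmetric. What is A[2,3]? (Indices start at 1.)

The coefficient of y·z in Q is 0. For a symmetric A this equals A[2,3] + A[3,2] = 2·A[2,3].
So A[2,3] = 0/2 = 0.

0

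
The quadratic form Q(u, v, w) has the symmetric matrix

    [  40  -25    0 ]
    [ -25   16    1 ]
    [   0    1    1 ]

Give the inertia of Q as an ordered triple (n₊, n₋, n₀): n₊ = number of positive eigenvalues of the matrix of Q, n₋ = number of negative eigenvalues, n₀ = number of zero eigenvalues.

Symmetric row and column elimination reduces A to a congruent diagonal form with pivots 40, 3/8, -5/3.
Counting signs: 2 positive, 1 negative.

(2, 1, 0)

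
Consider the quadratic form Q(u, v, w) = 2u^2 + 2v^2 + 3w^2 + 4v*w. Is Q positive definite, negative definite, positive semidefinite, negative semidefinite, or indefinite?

The symmetric matrix is A = [[2, 0, 0], [0, 2, 2], [0, 2, 3]].
Applying the same elementary operations to the rows and columns of A produces a congruent diagonal matrix with entries 2, 2, 1.
So there are 3 positive pivots.
Hence Q is positive definite.

positive definite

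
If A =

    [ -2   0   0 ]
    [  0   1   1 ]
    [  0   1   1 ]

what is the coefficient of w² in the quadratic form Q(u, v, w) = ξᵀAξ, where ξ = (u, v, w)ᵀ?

The coefficient of w² is the diagonal entry A[3,3] = 1.

1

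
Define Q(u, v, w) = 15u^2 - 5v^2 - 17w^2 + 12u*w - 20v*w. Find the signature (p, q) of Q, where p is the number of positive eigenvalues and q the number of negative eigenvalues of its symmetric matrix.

The associated matrix is A = [[15, 0, 6], [0, -5, -10], [6, -10, -17]].
Congruent diagonalization of A (simultaneous row and column reduction) yields pivots 15, -5, 3/5.
That gives 2 positive, 1 negative pivots.

(2, 1)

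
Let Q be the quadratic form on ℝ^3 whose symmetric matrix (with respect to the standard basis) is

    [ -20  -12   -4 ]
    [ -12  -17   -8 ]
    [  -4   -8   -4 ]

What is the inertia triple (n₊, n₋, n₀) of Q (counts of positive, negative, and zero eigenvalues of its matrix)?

(0, 2, 1)

Applying the same elementary operations to the rows and columns of A produces a congruent diagonal matrix with entries -20, -49/5, 0.
So there are 2 negative, 1 zero pivots.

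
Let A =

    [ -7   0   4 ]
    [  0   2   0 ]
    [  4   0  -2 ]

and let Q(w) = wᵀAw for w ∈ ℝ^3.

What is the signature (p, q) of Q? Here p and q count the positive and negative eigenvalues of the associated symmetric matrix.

Row-reducing A symmetrically gives the diagonal entries -7, 2, 2/7.
That gives 2 positive, 1 negative pivots.

(2, 1)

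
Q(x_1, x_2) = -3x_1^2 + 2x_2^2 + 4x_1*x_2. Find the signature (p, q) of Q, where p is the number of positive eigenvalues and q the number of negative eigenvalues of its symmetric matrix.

The symmetric matrix is A = [[-3, 2], [2, 2]].
Symmetric row and column elimination reduces A to a congruent diagonal form with pivots -3, 10/3.
That gives 1 positive, 1 negative pivots.

(1, 1)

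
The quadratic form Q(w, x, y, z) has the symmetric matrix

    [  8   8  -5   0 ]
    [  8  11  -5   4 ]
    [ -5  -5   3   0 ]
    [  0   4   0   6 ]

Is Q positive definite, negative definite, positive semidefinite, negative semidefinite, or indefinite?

Congruent diagonalization of A (simultaneous row and column reduction) yields pivots 8, 3, -1/8, 2/3.
That gives 3 positive, 1 negative pivots.
Hence Q is indefinite.

indefinite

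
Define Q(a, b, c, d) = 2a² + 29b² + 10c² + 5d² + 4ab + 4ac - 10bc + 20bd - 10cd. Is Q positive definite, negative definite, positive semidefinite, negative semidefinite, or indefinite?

The symmetric matrix of Q is A = [[2, 2, 2, 0], [2, 29, -5, 10], [2, -5, 10, -5], [0, 10, -5, 5]].
Leading principal minors: Δ_1 = 2, Δ_2 = 54, Δ_3 = 334, Δ_4 = 120.
All leading principal minors are positive, so by Sylvester's criterion Q is positive definite.

positive definite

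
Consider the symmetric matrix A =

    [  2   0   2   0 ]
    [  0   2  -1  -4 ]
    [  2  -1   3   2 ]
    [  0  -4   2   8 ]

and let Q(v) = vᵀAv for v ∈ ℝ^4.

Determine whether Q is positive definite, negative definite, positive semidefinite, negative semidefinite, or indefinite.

Symmetric row and column elimination reduces A to a congruent diagonal form with pivots 2, 2, 1/2, 0.
That gives 3 positive, 1 zero pivots.
Hence Q is positive semidefinite.

positive semidefinite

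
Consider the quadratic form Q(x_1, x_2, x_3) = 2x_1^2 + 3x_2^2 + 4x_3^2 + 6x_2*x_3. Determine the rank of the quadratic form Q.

3

The associated matrix is A = [[2, 0, 0], [0, 3, 3], [0, 3, 4]].
Symmetric row and column elimination reduces A to a congruent diagonal form with pivots 2, 3, 1.
So there are 3 positive pivots.
The rank is the number of nonzero pivots: 3.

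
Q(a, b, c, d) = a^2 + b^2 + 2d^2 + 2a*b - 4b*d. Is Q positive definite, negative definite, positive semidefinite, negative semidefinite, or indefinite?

indefinite

The symmetric matrix is A = [[1, 1, 0, 0], [1, 1, 0, -2], [0, 0, 0, 0], [0, -2, 0, 2]].
A is congruent to a diagonal matrix with 2 positive, 1 negative and 1 zero entries, so Q is indefinite.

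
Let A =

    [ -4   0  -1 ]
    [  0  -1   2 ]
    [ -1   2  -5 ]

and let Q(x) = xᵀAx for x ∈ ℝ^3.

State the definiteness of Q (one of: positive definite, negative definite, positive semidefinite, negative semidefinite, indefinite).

Leading principal minors: Δ_1 = -4, Δ_2 = 4, Δ_3 = -3.
The signs alternate starting with Δ_1 < 0, so by Sylvester's criterion Q is negative definite.

negative definite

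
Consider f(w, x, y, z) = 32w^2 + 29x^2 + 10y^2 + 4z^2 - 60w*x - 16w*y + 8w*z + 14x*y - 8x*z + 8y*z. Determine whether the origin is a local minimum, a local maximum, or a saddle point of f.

local minimum

The Hessian at the origin is H = [[64, -60, -16, 8], [-60, 58, 14, -8], [-16, 14, 20, 8], [8, -8, 8, 8]].
Applying the same elementary operations to the rows and columns of H produces a congruent diagonal matrix with entries 64, 7/4, 108/7, 20/27.
Counting signs: 4 positive.
H is positive definite, so the origin is a strict local minimum.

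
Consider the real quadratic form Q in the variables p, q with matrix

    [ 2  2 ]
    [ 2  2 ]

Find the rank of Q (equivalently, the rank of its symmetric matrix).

Applying the same elementary operations to the rows and columns of A produces a congruent diagonal matrix with entries 2, 0.
So there are 1 positive, 1 zero pivots.
The rank is the number of nonzero pivots: 1.

1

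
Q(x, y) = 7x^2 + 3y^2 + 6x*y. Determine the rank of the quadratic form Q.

2

The associated matrix is A = [[7, 3], [3, 3]].
Congruent diagonalization of A (simultaneous row and column reduction) yields pivots 7, 12/7.
That gives 2 positive pivots.
The rank is the number of nonzero pivots: 2.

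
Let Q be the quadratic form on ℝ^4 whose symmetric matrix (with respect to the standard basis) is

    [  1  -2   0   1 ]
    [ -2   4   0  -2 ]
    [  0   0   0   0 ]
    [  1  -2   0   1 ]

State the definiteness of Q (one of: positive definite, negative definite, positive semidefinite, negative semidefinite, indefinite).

positive semidefinite

Symmetric row and column elimination reduces A to a congruent diagonal form with pivots 1, 0, 0, 0.
Counting signs: 1 positive, 3 zero.
Hence Q is positive semidefinite.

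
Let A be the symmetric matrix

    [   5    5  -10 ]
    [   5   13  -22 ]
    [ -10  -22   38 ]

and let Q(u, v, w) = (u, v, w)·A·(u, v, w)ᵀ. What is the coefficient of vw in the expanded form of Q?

The coefficient of vw is A[2,3] + A[3,2] = 2·(-22) = -44.

-44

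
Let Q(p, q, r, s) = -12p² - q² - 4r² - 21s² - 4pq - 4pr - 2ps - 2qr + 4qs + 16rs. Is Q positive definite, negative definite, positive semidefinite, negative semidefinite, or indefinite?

negative definite

Write A = [[-12, -2, -2, -1], [-2, -1, -1, 2], [-2, -1, -4, 8], [-1, 2, 8, -21]].
Row-reducing A symmetrically gives the diagonal entries -12, -2/3, -3, -15/8.
So there are 4 negative pivots.
Hence Q is negative definite.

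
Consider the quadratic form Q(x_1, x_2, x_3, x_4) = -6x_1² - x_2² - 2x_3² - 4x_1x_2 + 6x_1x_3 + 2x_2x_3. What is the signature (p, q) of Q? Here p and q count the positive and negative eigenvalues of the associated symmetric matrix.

(0, 3)

Write A = [[-6, -2, 3, 0], [-2, -1, 1, 0], [3, 1, -2, 0], [0, 0, 0, 0]].
Applying the same elementary operations to the rows and columns of A produces a congruent diagonal matrix with entries -6, -1/3, -1/2, 0.
That gives 3 negative, 1 zero pivots.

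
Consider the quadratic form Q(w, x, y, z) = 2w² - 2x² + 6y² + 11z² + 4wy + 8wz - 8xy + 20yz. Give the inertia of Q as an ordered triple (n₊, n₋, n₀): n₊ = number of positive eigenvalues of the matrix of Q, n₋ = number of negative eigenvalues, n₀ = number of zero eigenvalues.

(2, 1, 1)

The symmetric matrix is A = [[2, 0, 2, 4], [0, -2, -4, 0], [2, -4, 6, 10], [4, 0, 10, 11]].
Congruent diagonalization of A (simultaneous row and column reduction) yields pivots 2, -2, 12, 0.
Counting signs: 2 positive, 1 negative, 1 zero.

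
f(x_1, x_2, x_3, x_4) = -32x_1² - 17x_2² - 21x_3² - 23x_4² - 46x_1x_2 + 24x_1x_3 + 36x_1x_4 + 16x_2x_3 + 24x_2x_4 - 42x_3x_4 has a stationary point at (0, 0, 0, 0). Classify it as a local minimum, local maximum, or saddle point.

The Hessian at the origin is H = [[-64, -46, 24, 36], [-46, -34, 16, 24], [24, 16, -42, -42], [36, 24, -42, -46]].
Row-reducing H symmetrically gives the diagonal entries -64, -15/16, -94/3, -20/47.
So there are 4 negative pivots.
H is negative definite, so the origin is a strict local maximum.

local maximum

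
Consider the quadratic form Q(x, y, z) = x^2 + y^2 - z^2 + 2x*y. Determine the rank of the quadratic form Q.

2

Write A = [[1, 1, 0], [1, 1, 0], [0, 0, -1]].
Congruent diagonalization of A (simultaneous row and column reduction) yields pivots 1, 0, -1.
That gives 1 positive, 1 negative, 1 zero pivots.
The rank is the number of nonzero pivots: 2.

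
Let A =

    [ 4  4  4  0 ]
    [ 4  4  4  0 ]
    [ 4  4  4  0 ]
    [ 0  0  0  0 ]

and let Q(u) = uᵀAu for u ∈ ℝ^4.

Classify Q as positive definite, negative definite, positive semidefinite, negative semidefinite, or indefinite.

Row-reducing A symmetrically gives the diagonal entries 4, 0, 0, 0.
That gives 1 positive, 3 zero pivots.
Hence Q is positive semidefinite.

positive semidefinite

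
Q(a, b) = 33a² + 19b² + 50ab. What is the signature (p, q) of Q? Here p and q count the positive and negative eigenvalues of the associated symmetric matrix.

(2, 0)

Write A = [[33, 25], [25, 19]].
An LDLᵀ factorisation of A has diagonal entries 33, 2/33.
That gives 2 positive pivots.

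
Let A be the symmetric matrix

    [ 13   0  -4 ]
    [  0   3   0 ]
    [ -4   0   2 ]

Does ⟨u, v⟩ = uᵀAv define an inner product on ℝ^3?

Leading principal minors: Δ_1 = 13, Δ_2 = 39, Δ_3 = 30.
All leading principal minors are positive, so by Sylvester's criterion Q is positive definite.
⟨·,·⟩ is an inner product exactly when A is positive definite.

yes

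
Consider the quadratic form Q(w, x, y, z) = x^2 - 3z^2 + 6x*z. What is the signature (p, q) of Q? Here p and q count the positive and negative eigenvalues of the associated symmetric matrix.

The symmetric matrix is A = [[0, 0, 0, 0], [0, 1, 0, 3], [0, 0, 0, 0], [0, 3, 0, -3]].
Congruent diagonalization of A (simultaneous row and column reduction) yields pivots 0, 1, 0, -12.
That gives 1 positive, 1 negative, 2 zero pivots.

(1, 1)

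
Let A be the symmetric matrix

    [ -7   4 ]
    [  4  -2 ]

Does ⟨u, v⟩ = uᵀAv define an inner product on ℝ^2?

no

Row-reducing A symmetrically gives the diagonal entries -7, 2/7.
That gives 1 positive, 1 negative pivots.
Hence Q is indefinite.
⟨·,·⟩ is an inner product exactly when A is positive definite.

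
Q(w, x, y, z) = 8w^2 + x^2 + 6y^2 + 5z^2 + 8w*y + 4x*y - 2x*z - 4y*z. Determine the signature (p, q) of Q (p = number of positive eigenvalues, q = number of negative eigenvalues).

Write A = [[8, 0, 4, 0], [0, 1, 2, -1], [4, 2, 6, -2], [0, -1, -2, 5]].
Symmetric row and column elimination reduces A to a congruent diagonal form with pivots 8, 1, 0, 4.
Counting signs: 3 positive, 1 zero.

(3, 0)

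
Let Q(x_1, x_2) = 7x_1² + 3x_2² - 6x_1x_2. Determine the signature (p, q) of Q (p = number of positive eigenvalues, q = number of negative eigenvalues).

(2, 0)

Write A = [[7, -3], [-3, 3]].
An LDLᵀ factorisation of A has diagonal entries 7, 12/7.
So there are 2 positive pivots.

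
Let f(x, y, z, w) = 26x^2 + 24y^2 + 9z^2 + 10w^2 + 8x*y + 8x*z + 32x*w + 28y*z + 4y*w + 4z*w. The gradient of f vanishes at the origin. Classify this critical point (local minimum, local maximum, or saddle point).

local minimum

The Hessian at the origin is H = [[52, 8, 8, 32], [8, 48, 28, 4], [8, 28, 18, 4], [32, 4, 4, 20]].
Applying the same elementary operations to the rows and columns of H produces a congruent diagonal matrix with entries 52, 608/13, 55/38, 2/11.
That gives 4 positive pivots.
H is positive definite, so the origin is a strict local minimum.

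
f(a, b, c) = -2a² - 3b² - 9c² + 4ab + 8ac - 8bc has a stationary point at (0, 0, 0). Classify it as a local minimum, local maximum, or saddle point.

local maximum

The Hessian at the origin is H = [[-4, 4, 8], [4, -6, -8], [8, -8, -18]].
Row-reducing H symmetrically gives the diagonal entries -4, -2, -2.
Counting signs: 3 negative.
H is negative definite, so the origin is a strict local maximum.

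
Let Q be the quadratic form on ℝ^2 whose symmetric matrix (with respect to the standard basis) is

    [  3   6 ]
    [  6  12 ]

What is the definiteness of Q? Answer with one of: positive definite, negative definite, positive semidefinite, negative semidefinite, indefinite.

Applying the same elementary operations to the rows and columns of A produces a congruent diagonal matrix with entries 3, 0.
Counting signs: 1 positive, 1 zero.
Hence Q is positive semidefinite.

positive semidefinite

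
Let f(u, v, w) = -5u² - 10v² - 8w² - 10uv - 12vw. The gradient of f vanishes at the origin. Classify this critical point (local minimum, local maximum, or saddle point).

The Hessian at the origin is H = [[-10, -10, 0], [-10, -20, -12], [0, -12, -16]].
Congruent diagonalization of H (simultaneous row and column reduction) yields pivots -10, -10, -8/5.
That gives 3 negative pivots.
H is negative definite, so the origin is a strict local maximum.

local maximum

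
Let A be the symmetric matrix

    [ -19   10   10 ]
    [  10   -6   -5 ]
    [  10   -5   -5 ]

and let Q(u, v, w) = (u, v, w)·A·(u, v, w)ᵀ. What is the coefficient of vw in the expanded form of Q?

The coefficient of vw is A[2,3] + A[3,2] = 2·(-5) = -10.

-10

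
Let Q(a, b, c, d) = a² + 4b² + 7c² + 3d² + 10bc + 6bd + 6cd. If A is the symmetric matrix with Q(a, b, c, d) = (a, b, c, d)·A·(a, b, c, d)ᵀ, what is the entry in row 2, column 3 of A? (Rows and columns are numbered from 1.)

5

The coefficient of b·c in Q is 10. For a symmetric A this equals A[2,3] + A[3,2] = 2·A[2,3].
So A[2,3] = 10/2 = 5.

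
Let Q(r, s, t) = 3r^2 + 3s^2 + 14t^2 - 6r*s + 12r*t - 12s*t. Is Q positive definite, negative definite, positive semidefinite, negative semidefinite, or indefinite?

The symmetric matrix is A = [[3, -3, 6], [-3, 3, -6], [6, -6, 14]].
Applying the same elementary operations to the rows and columns of A produces a congruent diagonal matrix with entries 3, 0, 2.
Counting signs: 2 positive, 1 zero.
Hence Q is positive semidefinite.

positive semidefinite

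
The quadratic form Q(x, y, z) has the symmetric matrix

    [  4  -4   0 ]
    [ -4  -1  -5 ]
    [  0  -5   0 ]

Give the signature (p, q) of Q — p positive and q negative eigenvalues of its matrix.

Applying the same elementary operations to the rows and columns of A produces a congruent diagonal matrix with entries 4, -5, 5.
So there are 2 positive, 1 negative pivots.

(2, 1)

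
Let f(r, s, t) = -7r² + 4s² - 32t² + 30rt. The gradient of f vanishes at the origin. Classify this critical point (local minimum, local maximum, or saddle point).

The Hessian at the origin is H = [[-14, 0, 30], [0, 8, 0], [30, 0, -64]].
Symmetric row and column elimination reduces H to a congruent diagonal form with pivots -14, 8, 2/7.
That gives 2 positive, 1 negative pivots.
H is indefinite, so the origin is a saddle point.

saddle point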